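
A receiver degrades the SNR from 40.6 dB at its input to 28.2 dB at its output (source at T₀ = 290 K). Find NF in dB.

NF (dB) = SNR_in(dB) − SNR_out(dB) when the source is at T₀
NF = 40.6 − 28.2 = 12.4 dB

12.4 dB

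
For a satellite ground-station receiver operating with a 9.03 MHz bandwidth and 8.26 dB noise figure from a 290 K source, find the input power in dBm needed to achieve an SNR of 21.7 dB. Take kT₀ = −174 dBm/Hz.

−74.5 dBm

Sensitivity = −174 + 10 log₁₀(B) + NF + SNR_min
= −174 + 69.56 + 8.26 + 21.7
= −74.48 dBm → −74.5 dBm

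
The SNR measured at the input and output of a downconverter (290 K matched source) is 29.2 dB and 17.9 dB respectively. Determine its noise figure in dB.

NF (dB) = SNR_in(dB) − SNR_out(dB) when the source is at T₀
NF = 29.2 − 17.9 = 11.3 dB

11.3 dB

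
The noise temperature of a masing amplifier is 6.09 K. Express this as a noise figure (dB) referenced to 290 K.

0.090 dB

F = 1 + T_e/T₀ = 1 + 6.09/290 = 1.021
NF = 10 log₁₀(1.021) = 0.090 dB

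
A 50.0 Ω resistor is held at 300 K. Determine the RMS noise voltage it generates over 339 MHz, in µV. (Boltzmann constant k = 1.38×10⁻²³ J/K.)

V_n = √(4kTRB)
4kTRB = 4 × 1.38×10⁻²³ × 300 × 5.00×10¹ × 3.39×10⁸ = 2.81×10⁻¹⁰ V²
V_n = √(2.81×10⁻¹⁰) = 1.68×10⁻⁵ V = 16.8 µV

16.8 µV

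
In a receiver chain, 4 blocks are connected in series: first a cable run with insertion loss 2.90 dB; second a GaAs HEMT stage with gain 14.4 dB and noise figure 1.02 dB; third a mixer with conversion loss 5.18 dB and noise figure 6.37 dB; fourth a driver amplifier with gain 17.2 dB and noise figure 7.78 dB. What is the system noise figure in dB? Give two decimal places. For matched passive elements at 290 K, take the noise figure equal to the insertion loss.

Convert to linear (a loss of L dB is a gain of −L dB): F_i = 10^(NF_i/10), G_i = 10^(G_i,dB/10)
  Stage 1: F_1 = 10^(2.90/10) = 1.950, G_1 = 10^(−2.90/10) = 0.5129
  Stage 2: F_2 = 10^(1.02/10) = 1.265, G_2 = 10^(14.4/10) = 27.54
  Stage 3: F_3 = 10^(6.37/10) = 4.335, G_3 = 10^(−5.18/10) = 0.3034
  Stage 4: F_4 = 10^(7.78/10) = 5.998, G_4 = 10^(17.2/10) = 52.48
Friis cascade:
  F = 1.950 + (1.265 − 1)/0.5129 + (4.335 − 1)/14.13 + (5.998 − 1)/4.285 = 3.868
NF = 10 log₁₀(3.868) = 5.88 dB

5.88 dB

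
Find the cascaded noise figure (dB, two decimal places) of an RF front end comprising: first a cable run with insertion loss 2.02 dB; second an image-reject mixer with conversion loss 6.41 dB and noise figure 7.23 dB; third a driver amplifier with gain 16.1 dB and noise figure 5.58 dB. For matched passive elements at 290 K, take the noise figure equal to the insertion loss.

Convert to linear (a loss of L dB is a gain of −L dB): F_i = 10^(NF_i/10), G_i = 10^(G_i,dB/10)
  Stage 1: F_1 = 10^(2.02/10) = 1.592, G_1 = 10^(−2.02/10) = 0.6281
  Stage 2: F_2 = 10^(7.23/10) = 5.284, G_2 = 10^(−6.41/10) = 0.2286
  Stage 3: F_3 = 10^(5.58/10) = 3.614, G_3 = 10^(16.1/10) = 40.74
Friis cascade:
  F = 1.592 + (5.284 − 1)/0.6281 + (3.614 − 1)/0.1435 = 26.62
NF = 10 log₁₀(26.62) = 14.25 dB

14.25 dB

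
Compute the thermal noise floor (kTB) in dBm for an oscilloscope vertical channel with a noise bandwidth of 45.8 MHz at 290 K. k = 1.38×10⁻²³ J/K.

P_n = kTB = 1.38×10⁻²³ × 290 × 4.58×10⁷ = 1.83×10⁻¹³ W
In dBm: 10 log₁₀(1.83×10⁻¹³ / 10⁻³) = −97.4 dBm

−97.4 dBm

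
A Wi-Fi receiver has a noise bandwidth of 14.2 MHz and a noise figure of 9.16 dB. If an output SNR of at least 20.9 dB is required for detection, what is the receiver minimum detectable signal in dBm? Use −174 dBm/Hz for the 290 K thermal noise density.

Sensitivity = −174 + 10 log₁₀(B) + NF + SNR_min
= −174 + 71.52 + 9.16 + 20.9
= −72.42 dBm → −72.4 dBm

−72.4 dBm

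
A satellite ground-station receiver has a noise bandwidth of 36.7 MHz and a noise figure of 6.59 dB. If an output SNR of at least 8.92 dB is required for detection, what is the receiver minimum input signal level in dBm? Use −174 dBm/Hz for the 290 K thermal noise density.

Sensitivity = −174 + 10 log₁₀(B) + NF + SNR_min
= −174 + 75.65 + 6.59 + 8.92
= −82.84 dBm → −82.8 dBm

−82.8 dBm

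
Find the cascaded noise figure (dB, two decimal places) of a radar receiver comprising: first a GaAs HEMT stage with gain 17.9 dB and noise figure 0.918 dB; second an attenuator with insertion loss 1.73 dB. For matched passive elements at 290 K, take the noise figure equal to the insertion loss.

0.95 dB

Convert to linear (a loss of L dB is a gain of −L dB): F_i = 10^(NF_i/10), G_i = 10^(G_i,dB/10)
  Stage 1: F_1 = 10^(0.918/10) = 1.235, G_1 = 10^(17.9/10) = 61.66
  Stage 2: F_2 = 10^(1.73/10) = 1.489, G_2 = 10^(−1.73/10) = 0.6714
Friis cascade:
  F = 1.235 + (1.489 − 1)/61.66 = 1.243
NF = 10 log₁₀(1.243) = 0.95 dB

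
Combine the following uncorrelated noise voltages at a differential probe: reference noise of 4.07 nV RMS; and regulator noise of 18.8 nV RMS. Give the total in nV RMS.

19.2 nV

Uncorrelated sources add in power (mean-square): V_tot = √(ΣV_i²)
V_tot = √[(4.07×10⁻⁹)² + (1.88×10⁻⁸)²] = 1.92×10⁻⁸ V = 19.2 nV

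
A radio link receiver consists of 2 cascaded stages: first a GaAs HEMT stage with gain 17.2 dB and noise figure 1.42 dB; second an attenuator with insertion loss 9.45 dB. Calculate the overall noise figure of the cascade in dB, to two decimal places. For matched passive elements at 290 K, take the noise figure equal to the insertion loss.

1.86 dB

Convert to linear (a loss of L dB is a gain of −L dB): F_i = 10^(NF_i/10), G_i = 10^(G_i,dB/10)
  Stage 1: F_1 = 10^(1.42/10) = 1.387, G_1 = 10^(17.2/10) = 52.48
  Stage 2: F_2 = 10^(9.45/10) = 8.810, G_2 = 10^(−9.45/10) = 0.1135
Friis cascade:
  F = 1.387 + (8.810 − 1)/52.48 = 1.536
NF = 10 log₁₀(1.536) = 1.86 dB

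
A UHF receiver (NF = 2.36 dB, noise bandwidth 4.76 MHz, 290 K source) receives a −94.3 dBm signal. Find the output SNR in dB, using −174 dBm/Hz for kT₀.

Noise floor: N = −174 + 10 log₁₀(B) + NF
10 log₁₀(4.76×10⁶) = 66.78 dB
N = −174 + 66.78 + 2.36 = −104.86 dBm
SNR = P_sig − N = −94.3 − (−104.86) = 10.56 dB → 10.6 dB

10.6 dB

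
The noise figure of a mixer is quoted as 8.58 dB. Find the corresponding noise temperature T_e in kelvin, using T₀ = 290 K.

F = 10^(8.58/10) = 7.21107
T_e = (F − 1)·T₀ = (7.21107 − 1) × 290 = 1801 K

1801 K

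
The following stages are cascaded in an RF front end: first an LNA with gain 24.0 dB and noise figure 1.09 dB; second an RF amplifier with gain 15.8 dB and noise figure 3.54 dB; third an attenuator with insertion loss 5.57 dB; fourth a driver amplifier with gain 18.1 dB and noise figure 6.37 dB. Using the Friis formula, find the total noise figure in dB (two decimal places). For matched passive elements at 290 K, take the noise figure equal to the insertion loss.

Convert to linear (a loss of L dB is a gain of −L dB): F_i = 10^(NF_i/10), G_i = 10^(G_i,dB/10)
  Stage 1: F_1 = 10^(1.09/10) = 1.285, G_1 = 10^(24.0/10) = 251.2
  Stage 2: F_2 = 10^(3.54/10) = 2.259, G_2 = 10^(15.8/10) = 38.02
  Stage 3: F_3 = 10^(5.57/10) = 3.606, G_3 = 10^(−5.57/10) = 0.2773
  Stage 4: F_4 = 10^(6.37/10) = 4.335, G_4 = 10^(18.1/10) = 64.57
Friis cascade:
  F = 1.285 + (2.259 − 1)/251.2 + (3.606 − 1)/9550 + (4.335 − 1)/2649 = 1.292
NF = 10 log₁₀(1.292) = 1.11 dB

1.11 dB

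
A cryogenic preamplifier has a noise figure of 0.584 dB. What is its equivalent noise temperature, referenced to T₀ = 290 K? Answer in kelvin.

41.7 K

F = 10^(0.584/10) = 1.14393
T_e = (F − 1)·T₀ = (1.14393 − 1) × 290 = 41.7 K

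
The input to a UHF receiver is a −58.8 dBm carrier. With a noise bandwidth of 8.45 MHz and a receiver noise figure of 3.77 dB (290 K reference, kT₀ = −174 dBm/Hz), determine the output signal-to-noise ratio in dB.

Noise floor: N = −174 + 10 log₁₀(B) + NF
10 log₁₀(8.45×10⁶) = 69.27 dB
N = −174 + 69.27 + 3.77 = −100.96 dBm
SNR = P_sig − N = −58.8 − (−100.96) = 42.16 dB → 42.2 dB

42.2 dB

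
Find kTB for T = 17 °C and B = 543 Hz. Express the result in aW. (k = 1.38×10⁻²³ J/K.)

T = 17 °C + 273.15 = 290.15 K
P_n = kTB = 1.38×10⁻²³ × 290.15 × 5.43×10² = 2.17×10⁻¹⁸ W = 2.17 aW

2.17 aW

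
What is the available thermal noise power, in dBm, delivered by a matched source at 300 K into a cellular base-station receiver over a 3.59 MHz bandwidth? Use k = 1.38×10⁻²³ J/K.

P_n = kTB = 1.38×10⁻²³ × 300 × 3.59×10⁶ = 1.49×10⁻¹⁴ W
In dBm: 10 log₁₀(1.49×10⁻¹⁴ / 10⁻³) = −108.3 dBm

−108.3 dBm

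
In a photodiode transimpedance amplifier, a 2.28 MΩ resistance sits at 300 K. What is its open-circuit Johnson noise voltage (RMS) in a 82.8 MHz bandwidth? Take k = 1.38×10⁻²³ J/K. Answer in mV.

V_n = √(4kTRB)
4kTRB = 4 × 1.38×10⁻²³ × 300 × 2.28×10⁶ × 8.28×10⁷ = 3.13×10⁻⁶ V²
V_n = √(3.13×10⁻⁶) = 1.77×10⁻³ V = 1.77 mV

1.77 mV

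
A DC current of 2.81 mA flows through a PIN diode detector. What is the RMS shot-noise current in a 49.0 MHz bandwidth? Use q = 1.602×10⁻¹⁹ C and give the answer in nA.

I_n = √(2qI·B)
2qI·B = 2 × 1.602×10⁻¹⁹ × 2.81×10⁻³ × 4.90×10⁷ = 4.41×10⁻¹⁴ A²
I_n = √(4.41×10⁻¹⁴) = 2.10×10⁻⁷ A = 210 nA

210 nA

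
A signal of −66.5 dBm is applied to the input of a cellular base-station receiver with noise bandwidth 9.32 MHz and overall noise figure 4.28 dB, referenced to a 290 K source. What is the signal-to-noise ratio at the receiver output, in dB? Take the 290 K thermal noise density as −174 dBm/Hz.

Noise floor: N = −174 + 10 log₁₀(B) + NF
10 log₁₀(9.32×10⁶) = 69.69 dB
N = −174 + 69.69 + 4.28 = −100.03 dBm
SNR = P_sig − N = −66.5 − (−100.03) = 33.53 dB → 33.5 dB

33.5 dB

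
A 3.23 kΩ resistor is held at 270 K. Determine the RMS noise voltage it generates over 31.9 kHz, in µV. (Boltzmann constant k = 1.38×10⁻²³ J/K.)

1.24 µV

V_n = √(4kTRB)
4kTRB = 4 × 1.38×10⁻²³ × 270 × 3.23×10³ × 3.19×10⁴ = 1.54×10⁻¹² V²
V_n = √(1.54×10⁻¹²) = 1.24×10⁻⁶ V = 1.24 µV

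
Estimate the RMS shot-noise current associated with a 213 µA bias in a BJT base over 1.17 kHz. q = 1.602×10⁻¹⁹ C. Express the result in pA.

I_n = √(2qI·B)
2qI·B = 2 × 1.602×10⁻¹⁹ × 2.13×10⁻⁴ × 1.17×10³ = 7.98×10⁻²⁰ A²
I_n = √(7.98×10⁻²⁰) = 2.83×10⁻¹⁰ A = 283 pA

283 pA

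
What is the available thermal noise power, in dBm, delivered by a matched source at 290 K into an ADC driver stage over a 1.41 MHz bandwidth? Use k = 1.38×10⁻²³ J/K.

−112.5 dBm

P_n = kTB = 1.38×10⁻²³ × 290 × 1.41×10⁶ = 5.64×10⁻¹⁵ W
In dBm: 10 log₁₀(5.64×10⁻¹⁵ / 10⁻³) = −112.5 dBm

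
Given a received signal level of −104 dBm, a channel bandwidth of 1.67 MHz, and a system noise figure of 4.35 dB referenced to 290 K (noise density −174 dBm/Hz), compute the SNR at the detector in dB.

3.4 dB

Noise floor: N = −174 + 10 log₁₀(B) + NF
10 log₁₀(1.67×10⁶) = 62.23 dB
N = −174 + 62.23 + 4.35 = −107.42 dBm
SNR = P_sig − N = −104 − (−107.42) = 3.42 dB → 3.4 dB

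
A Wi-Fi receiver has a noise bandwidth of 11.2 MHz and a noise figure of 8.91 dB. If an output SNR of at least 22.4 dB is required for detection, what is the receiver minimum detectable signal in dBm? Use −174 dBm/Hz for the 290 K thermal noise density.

−72.2 dBm

Sensitivity = −174 + 10 log₁₀(B) + NF + SNR_min
= −174 + 70.49 + 8.91 + 22.4
= −72.20 dBm → −72.2 dBm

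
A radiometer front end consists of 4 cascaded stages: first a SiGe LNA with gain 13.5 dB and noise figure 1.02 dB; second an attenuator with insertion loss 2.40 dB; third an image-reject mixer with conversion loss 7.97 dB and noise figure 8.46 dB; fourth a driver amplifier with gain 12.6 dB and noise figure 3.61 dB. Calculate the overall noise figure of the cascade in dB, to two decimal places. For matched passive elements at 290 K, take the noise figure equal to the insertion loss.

Convert to linear (a loss of L dB is a gain of −L dB): F_i = 10^(NF_i/10), G_i = 10^(G_i,dB/10)
  Stage 1: F_1 = 10^(1.02/10) = 1.265, G_1 = 10^(13.5/10) = 22.39
  Stage 2: F_2 = 10^(2.40/10) = 1.738, G_2 = 10^(−2.40/10) = 0.5754
  Stage 3: F_3 = 10^(8.46/10) = 7.015, G_3 = 10^(−7.97/10) = 0.1596
  Stage 4: F_4 = 10^(3.61/10) = 2.296, G_4 = 10^(12.6/10) = 18.20
Friis cascade:
  F = 1.265 + (1.738 − 1)/22.39 + (7.015 − 1)/12.88 + (2.296 − 1)/2.056 = 2.395
NF = 10 log₁₀(2.395) = 3.79 dB

3.79 dB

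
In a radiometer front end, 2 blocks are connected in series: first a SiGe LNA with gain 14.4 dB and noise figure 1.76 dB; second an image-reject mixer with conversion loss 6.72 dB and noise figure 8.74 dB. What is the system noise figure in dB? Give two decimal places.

Convert to linear (a loss of L dB is a gain of −L dB): F_i = 10^(NF_i/10), G_i = 10^(G_i,dB/10)
  Stage 1: F_1 = 10^(1.76/10) = 1.500, G_1 = 10^(14.4/10) = 27.54
  Stage 2: F_2 = 10^(8.74/10) = 7.482, G_2 = 10^(−6.72/10) = 0.2128
Friis cascade:
  F = 1.500 + (7.482 − 1)/27.54 = 1.735
NF = 10 log₁₀(1.735) = 2.39 dB

2.39 dB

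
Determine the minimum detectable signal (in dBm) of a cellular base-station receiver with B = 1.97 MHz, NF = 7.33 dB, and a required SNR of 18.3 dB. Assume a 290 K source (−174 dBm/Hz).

−85.4 dBm

Sensitivity = −174 + 10 log₁₀(B) + NF + SNR_min
= −174 + 62.94 + 7.33 + 18.3
= −85.43 dBm → −85.4 dBm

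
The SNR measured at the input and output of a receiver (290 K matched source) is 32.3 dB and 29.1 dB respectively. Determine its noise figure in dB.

3.2 dB

NF (dB) = SNR_in(dB) − SNR_out(dB) when the source is at T₀
NF = 32.3 − 29.1 = 3.2 dB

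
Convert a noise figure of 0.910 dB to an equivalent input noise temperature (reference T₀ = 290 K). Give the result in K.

F = 10^(0.910/10) = 1.2331
T_e = (F − 1)·T₀ = (1.2331 − 1) × 290 = 67.6 K

67.6 K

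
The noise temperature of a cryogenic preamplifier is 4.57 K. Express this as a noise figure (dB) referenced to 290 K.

F = 1 + T_e/T₀ = 1 + 4.57/290 = 1.01576
NF = 10 log₁₀(1.01576) = 0.068 dB

0.068 dB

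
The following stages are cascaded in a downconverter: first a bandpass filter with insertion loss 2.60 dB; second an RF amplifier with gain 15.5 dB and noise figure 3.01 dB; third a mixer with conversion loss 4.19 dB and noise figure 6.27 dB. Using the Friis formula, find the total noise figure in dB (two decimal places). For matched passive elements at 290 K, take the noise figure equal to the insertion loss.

5.80 dB

Convert to linear (a loss of L dB is a gain of −L dB): F_i = 10^(NF_i/10), G_i = 10^(G_i,dB/10)
  Stage 1: F_1 = 10^(2.60/10) = 1.820, G_1 = 10^(−2.60/10) = 0.5495
  Stage 2: F_2 = 10^(3.01/10) = 2.000, G_2 = 10^(15.5/10) = 35.48
  Stage 3: F_3 = 10^(6.27/10) = 4.236, G_3 = 10^(−4.19/10) = 0.3811
Friis cascade:
  F = 1.820 + (2.000 − 1)/0.5495 + (4.236 − 1)/19.50 = 3.805
NF = 10 log₁₀(3.805) = 5.80 dB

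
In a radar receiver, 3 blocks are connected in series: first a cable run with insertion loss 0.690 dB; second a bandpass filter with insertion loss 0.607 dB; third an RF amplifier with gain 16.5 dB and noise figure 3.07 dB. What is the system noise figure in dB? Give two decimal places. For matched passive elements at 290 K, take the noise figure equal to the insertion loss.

4.37 dB

Convert to linear (a loss of L dB is a gain of −L dB): F_i = 10^(NF_i/10), G_i = 10^(G_i,dB/10)
  Stage 1: F_1 = 10^(0.690/10) = 1.172, G_1 = 10^(−0.690/10) = 0.8531
  Stage 2: F_2 = 10^(0.607/10) = 1.150, G_2 = 10^(−0.607/10) = 0.8696
  Stage 3: F_3 = 10^(3.07/10) = 2.028, G_3 = 10^(16.5/10) = 44.67
Friis cascade:
  F = 1.172 + (1.150 − 1)/0.8531 + (2.028 − 1)/0.7418 = 2.733
NF = 10 log₁₀(2.733) = 4.37 dB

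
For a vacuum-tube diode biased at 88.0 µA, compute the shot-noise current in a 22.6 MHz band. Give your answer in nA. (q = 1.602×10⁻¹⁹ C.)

25.2 nA

I_n = √(2qI·B)
2qI·B = 2 × 1.602×10⁻¹⁹ × 8.80×10⁻⁵ × 2.26×10⁷ = 6.37×10⁻¹⁶ A²
I_n = √(6.37×10⁻¹⁶) = 2.52×10⁻⁸ A = 25.2 nA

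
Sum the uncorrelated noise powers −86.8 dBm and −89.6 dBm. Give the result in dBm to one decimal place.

−85.0 dBm

Convert to linear, add, convert back:
P₁ = 2.09×10⁻¹² W, P₂ = 1.10×10⁻¹² W
P_tot = 3.19×10⁻¹² W → 10 log₁₀(P_tot / 10⁻³) = −85.0 dBm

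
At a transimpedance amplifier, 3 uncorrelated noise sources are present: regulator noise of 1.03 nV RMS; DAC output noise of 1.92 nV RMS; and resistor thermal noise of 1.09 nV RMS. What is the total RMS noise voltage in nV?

2.44 nV

Uncorrelated sources add in power (mean-square): V_tot = √(ΣV_i²)
V_tot = √[(1.03×10⁻⁹)² + (1.92×10⁻⁹)² + (1.09×10⁻⁹)²] = 2.44×10⁻⁹ V = 2.44 nV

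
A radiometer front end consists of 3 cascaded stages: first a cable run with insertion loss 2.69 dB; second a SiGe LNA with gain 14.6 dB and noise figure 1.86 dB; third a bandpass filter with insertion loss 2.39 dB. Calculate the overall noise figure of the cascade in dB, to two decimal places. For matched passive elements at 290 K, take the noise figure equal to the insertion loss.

4.62 dB

Convert to linear (a loss of L dB is a gain of −L dB): F_i = 10^(NF_i/10), G_i = 10^(G_i,dB/10)
  Stage 1: F_1 = 10^(2.69/10) = 1.858, G_1 = 10^(−2.69/10) = 0.5383
  Stage 2: F_2 = 10^(1.86/10) = 1.535, G_2 = 10^(14.6/10) = 28.84
  Stage 3: F_3 = 10^(2.39/10) = 1.734, G_3 = 10^(−2.39/10) = 0.5768
Friis cascade:
  F = 1.858 + (1.535 − 1)/0.5383 + (1.734 − 1)/15.52 = 2.898
NF = 10 log₁₀(2.898) = 4.62 dB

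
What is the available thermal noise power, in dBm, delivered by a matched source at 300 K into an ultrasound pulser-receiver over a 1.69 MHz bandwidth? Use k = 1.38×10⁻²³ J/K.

−111.6 dBm

P_n = kTB = 1.38×10⁻²³ × 300 × 1.69×10⁶ = 7.00×10⁻¹⁵ W
In dBm: 10 log₁₀(7.00×10⁻¹⁵ / 10⁻³) = −111.6 dBm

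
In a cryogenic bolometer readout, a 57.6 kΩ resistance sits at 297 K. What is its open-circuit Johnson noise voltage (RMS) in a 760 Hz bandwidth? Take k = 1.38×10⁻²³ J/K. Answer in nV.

V_n = √(4kTRB)
4kTRB = 4 × 1.38×10⁻²³ × 297 × 5.76×10⁴ × 7.60×10² = 7.18×10⁻¹³ V²
V_n = √(7.18×10⁻¹³) = 8.47×10⁻⁷ V = 847 nV

847 nV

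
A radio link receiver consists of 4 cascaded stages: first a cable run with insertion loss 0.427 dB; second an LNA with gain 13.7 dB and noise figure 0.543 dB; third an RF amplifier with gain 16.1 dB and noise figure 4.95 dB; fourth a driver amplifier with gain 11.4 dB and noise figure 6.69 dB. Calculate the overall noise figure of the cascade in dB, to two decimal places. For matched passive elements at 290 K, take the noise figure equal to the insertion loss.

1.32 dB

Convert to linear (a loss of L dB is a gain of −L dB): F_i = 10^(NF_i/10), G_i = 10^(G_i,dB/10)
  Stage 1: F_1 = 10^(0.427/10) = 1.103, G_1 = 10^(−0.427/10) = 0.9064
  Stage 2: F_2 = 10^(0.543/10) = 1.133, G_2 = 10^(13.7/10) = 23.44
  Stage 3: F_3 = 10^(4.95/10) = 3.126, G_3 = 10^(16.1/10) = 40.74
  Stage 4: F_4 = 10^(6.69/10) = 4.667, G_4 = 10^(11.4/10) = 13.80
Friis cascade:
  F = 1.103 + (1.133 − 1)/0.9064 + (3.126 − 1)/21.25 + (4.667 − 1)/865.6 = 1.355
NF = 10 log₁₀(1.355) = 1.32 dB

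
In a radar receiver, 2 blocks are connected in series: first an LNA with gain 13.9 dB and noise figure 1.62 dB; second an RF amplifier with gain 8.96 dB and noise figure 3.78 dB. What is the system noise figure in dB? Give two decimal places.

Convert to linear (a loss of L dB is a gain of −L dB): F_i = 10^(NF_i/10), G_i = 10^(G_i,dB/10)
  Stage 1: F_1 = 10^(1.62/10) = 1.452, G_1 = 10^(13.9/10) = 24.55
  Stage 2: F_2 = 10^(3.78/10) = 2.388, G_2 = 10^(8.96/10) = 7.870
Friis cascade:
  F = 1.452 + (2.388 − 1)/24.55 = 1.509
NF = 10 log₁₀(1.509) = 1.79 dB

1.79 dB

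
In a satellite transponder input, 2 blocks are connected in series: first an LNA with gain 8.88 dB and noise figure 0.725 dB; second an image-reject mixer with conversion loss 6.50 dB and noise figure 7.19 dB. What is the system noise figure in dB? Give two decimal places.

2.38 dB

Convert to linear (a loss of L dB is a gain of −L dB): F_i = 10^(NF_i/10), G_i = 10^(G_i,dB/10)
  Stage 1: F_1 = 10^(0.725/10) = 1.182, G_1 = 10^(8.88/10) = 7.727
  Stage 2: F_2 = 10^(7.19/10) = 5.236, G_2 = 10^(−6.50/10) = 0.2239
Friis cascade:
  F = 1.182 + (5.236 − 1)/7.727 = 1.730
NF = 10 log₁₀(1.730) = 2.38 dB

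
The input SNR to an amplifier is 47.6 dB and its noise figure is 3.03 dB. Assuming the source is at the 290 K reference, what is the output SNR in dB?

44.57 dB

By definition F = SNR_in/SNR_out, so in dB: SNR_out = SNR_in − NF
SNR_out = 47.6 − 3.03 = 44.57 dB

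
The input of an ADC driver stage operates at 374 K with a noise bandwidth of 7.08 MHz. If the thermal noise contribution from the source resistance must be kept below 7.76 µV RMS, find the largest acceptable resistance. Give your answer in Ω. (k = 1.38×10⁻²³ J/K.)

Johnson–Nyquist: V_n = √(4kTRB) ⇒ R = V_n² / (4kTB)
4kTB = 4 × 1.38×10⁻²³ × 374 × 7.08×10⁶ = 1.46×10⁻¹³
R = (7.76×10⁻⁶)² / 1.46×10⁻¹³ = 4.12×10² Ω = 412 Ω

412 Ω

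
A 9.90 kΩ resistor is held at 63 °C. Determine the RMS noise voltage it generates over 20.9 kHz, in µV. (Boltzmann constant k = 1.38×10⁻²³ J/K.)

T = 63 °C + 273.15 = 336.15 K
V_n = √(4kTRB)
4kTRB = 4 × 1.38×10⁻²³ × 336.15 × 9.90×10³ × 2.09×10⁴ = 3.84×10⁻¹² V²
V_n = √(3.84×10⁻¹²) = 1.96×10⁻⁶ V = 1.96 µV

1.96 µV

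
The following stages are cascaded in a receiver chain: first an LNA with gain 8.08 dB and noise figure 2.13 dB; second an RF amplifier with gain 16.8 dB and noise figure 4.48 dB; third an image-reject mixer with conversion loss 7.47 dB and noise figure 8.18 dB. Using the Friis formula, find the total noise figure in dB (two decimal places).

Convert to linear (a loss of L dB is a gain of −L dB): F_i = 10^(NF_i/10), G_i = 10^(G_i,dB/10)
  Stage 1: F_1 = 10^(2.13/10) = 1.633, G_1 = 10^(8.08/10) = 6.427
  Stage 2: F_2 = 10^(4.48/10) = 2.805, G_2 = 10^(16.8/10) = 47.86
  Stage 3: F_3 = 10^(8.18/10) = 6.577, G_3 = 10^(−7.47/10) = 0.1791
Friis cascade:
  F = 1.633 + (2.805 − 1)/6.427 + (6.577 − 1)/307.6 = 1.932
NF = 10 log₁₀(1.932) = 2.86 dB

2.86 dB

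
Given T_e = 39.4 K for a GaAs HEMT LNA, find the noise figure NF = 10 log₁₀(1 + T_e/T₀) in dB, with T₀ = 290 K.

0.553 dB

F = 1 + T_e/T₀ = 1 + 39.4/290 = 1.13586
NF = 10 log₁₀(1.13586) = 0.553 dB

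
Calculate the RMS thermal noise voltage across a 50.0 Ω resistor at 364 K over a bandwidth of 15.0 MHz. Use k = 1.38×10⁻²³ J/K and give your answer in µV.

3.88 µV

V_n = √(4kTRB)
4kTRB = 4 × 1.38×10⁻²³ × 364 × 5.00×10¹ × 1.50×10⁷ = 1.51×10⁻¹¹ V²
V_n = √(1.51×10⁻¹¹) = 3.88×10⁻⁶ V = 3.88 µV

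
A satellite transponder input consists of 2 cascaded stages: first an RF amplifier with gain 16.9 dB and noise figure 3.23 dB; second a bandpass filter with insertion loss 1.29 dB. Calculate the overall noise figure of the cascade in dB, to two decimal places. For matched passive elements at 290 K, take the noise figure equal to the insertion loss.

3.24 dB

Convert to linear (a loss of L dB is a gain of −L dB): F_i = 10^(NF_i/10), G_i = 10^(G_i,dB/10)
  Stage 1: F_1 = 10^(3.23/10) = 2.104, G_1 = 10^(16.9/10) = 48.98
  Stage 2: F_2 = 10^(1.29/10) = 1.346, G_2 = 10^(−1.29/10) = 0.7430
Friis cascade:
  F = 2.104 + (1.346 − 1)/48.98 = 2.111
NF = 10 log₁₀(2.111) = 3.24 dB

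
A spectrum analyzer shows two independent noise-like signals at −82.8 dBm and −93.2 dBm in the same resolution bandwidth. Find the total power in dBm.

−82.4 dBm

Convert to linear, add, convert back:
P₁ = 5.25×10⁻¹² W, P₂ = 4.79×10⁻¹³ W
P_tot = 5.73×10⁻¹² W → 10 log₁₀(P_tot / 10⁻³) = −82.4 dBm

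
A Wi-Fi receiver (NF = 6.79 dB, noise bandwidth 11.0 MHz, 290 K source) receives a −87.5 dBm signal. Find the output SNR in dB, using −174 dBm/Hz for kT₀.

9.3 dB

Noise floor: N = −174 + 10 log₁₀(B) + NF
10 log₁₀(1.10×10⁷) = 70.41 dB
N = −174 + 70.41 + 6.79 = −96.80 dBm
SNR = P_sig − N = −87.5 − (−96.80) = 9.30 dB → 9.3 dB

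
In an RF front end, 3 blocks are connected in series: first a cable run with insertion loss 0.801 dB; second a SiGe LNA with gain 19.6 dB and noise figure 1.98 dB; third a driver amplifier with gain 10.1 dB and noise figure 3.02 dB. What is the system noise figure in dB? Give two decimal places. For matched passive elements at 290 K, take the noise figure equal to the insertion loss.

Convert to linear (a loss of L dB is a gain of −L dB): F_i = 10^(NF_i/10), G_i = 10^(G_i,dB/10)
  Stage 1: F_1 = 10^(0.801/10) = 1.203, G_1 = 10^(−0.801/10) = 0.8316
  Stage 2: F_2 = 10^(1.98/10) = 1.578, G_2 = 10^(19.6/10) = 91.20
  Stage 3: F_3 = 10^(3.02/10) = 2.004, G_3 = 10^(10.1/10) = 10.23
Friis cascade:
  F = 1.203 + (1.578 − 1)/0.8316 + (2.004 − 1)/75.84 = 1.910
NF = 10 log₁₀(1.910) = 2.81 dB

2.81 dB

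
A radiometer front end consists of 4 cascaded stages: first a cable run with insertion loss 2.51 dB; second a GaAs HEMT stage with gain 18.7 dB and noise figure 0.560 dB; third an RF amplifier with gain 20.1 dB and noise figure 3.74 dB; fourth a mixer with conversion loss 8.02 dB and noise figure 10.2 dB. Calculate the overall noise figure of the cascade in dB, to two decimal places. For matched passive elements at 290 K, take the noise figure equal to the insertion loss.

3.14 dB

Convert to linear (a loss of L dB is a gain of −L dB): F_i = 10^(NF_i/10), G_i = 10^(G_i,dB/10)
  Stage 1: F_1 = 10^(2.51/10) = 1.782, G_1 = 10^(−2.51/10) = 0.5610
  Stage 2: F_2 = 10^(0.560/10) = 1.138, G_2 = 10^(18.7/10) = 74.13
  Stage 3: F_3 = 10^(3.74/10) = 2.366, G_3 = 10^(20.1/10) = 102.3
  Stage 4: F_4 = 10^(10.2/10) = 10.47, G_4 = 10^(−8.02/10) = 0.1578
Friis cascade:
  F = 1.782 + (1.138 − 1)/0.5610 + (2.366 − 1)/41.59 + (10.47 − 1)/4256 = 2.063
NF = 10 log₁₀(2.063) = 3.14 dB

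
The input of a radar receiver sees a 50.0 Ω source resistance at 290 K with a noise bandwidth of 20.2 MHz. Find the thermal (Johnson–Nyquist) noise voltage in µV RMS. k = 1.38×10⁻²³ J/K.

V_n = √(4kTRB)
4kTRB = 4 × 1.38×10⁻²³ × 290 × 5.00×10¹ × 2.02×10⁷ = 1.62×10⁻¹¹ V²
V_n = √(1.62×10⁻¹¹) = 4.02×10⁻⁶ V = 4.02 µV

4.02 µV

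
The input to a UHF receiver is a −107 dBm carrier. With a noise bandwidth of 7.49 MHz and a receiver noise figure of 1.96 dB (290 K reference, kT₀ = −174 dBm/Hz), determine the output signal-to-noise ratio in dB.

Noise floor: N = −174 + 10 log₁₀(B) + NF
10 log₁₀(7.49×10⁶) = 68.74 dB
N = −174 + 68.74 + 1.96 = −103.30 dBm
SNR = P_sig − N = −107 − (−103.30) = −3.70 dB → −3.7 dB

−3.7 dB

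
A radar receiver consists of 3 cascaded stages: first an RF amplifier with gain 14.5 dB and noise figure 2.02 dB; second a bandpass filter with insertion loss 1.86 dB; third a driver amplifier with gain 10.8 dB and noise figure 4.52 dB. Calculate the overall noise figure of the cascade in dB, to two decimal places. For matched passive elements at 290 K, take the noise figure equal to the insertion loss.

Convert to linear (a loss of L dB is a gain of −L dB): F_i = 10^(NF_i/10), G_i = 10^(G_i,dB/10)
  Stage 1: F_1 = 10^(2.02/10) = 1.592, G_1 = 10^(14.5/10) = 28.18
  Stage 2: F_2 = 10^(1.86/10) = 1.535, G_2 = 10^(−1.86/10) = 0.6516
  Stage 3: F_3 = 10^(4.52/10) = 2.831, G_3 = 10^(10.8/10) = 12.02
Friis cascade:
  F = 1.592 + (1.535 − 1)/28.18 + (2.831 − 1)/18.37 = 1.711
NF = 10 log₁₀(1.711) = 2.33 dB

2.33 dB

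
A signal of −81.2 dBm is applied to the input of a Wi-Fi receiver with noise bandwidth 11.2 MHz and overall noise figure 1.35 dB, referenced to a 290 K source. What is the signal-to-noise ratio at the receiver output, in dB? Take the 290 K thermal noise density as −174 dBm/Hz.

Noise floor: N = −174 + 10 log₁₀(B) + NF
10 log₁₀(1.12×10⁷) = 70.49 dB
N = −174 + 70.49 + 1.35 = −102.16 dBm
SNR = P_sig − N = −81.2 − (−102.16) = 20.96 dB → 21.0 dB

21.0 dB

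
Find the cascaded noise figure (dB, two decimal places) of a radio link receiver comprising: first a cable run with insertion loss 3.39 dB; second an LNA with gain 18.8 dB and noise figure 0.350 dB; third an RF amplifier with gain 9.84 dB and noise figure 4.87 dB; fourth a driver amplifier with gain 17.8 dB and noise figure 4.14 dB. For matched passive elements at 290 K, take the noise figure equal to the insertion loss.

Convert to linear (a loss of L dB is a gain of −L dB): F_i = 10^(NF_i/10), G_i = 10^(G_i,dB/10)
  Stage 1: F_1 = 10^(3.39/10) = 2.183, G_1 = 10^(−3.39/10) = 0.4581
  Stage 2: F_2 = 10^(0.350/10) = 1.084, G_2 = 10^(18.8/10) = 75.86
  Stage 3: F_3 = 10^(4.87/10) = 3.069, G_3 = 10^(9.84/10) = 9.638
  Stage 4: F_4 = 10^(4.14/10) = 2.594, G_4 = 10^(17.8/10) = 60.26
Friis cascade:
  F = 2.183 + (1.084 − 1)/0.4581 + (3.069 − 1)/34.75 + (2.594 − 1)/335.0 = 2.430
NF = 10 log₁₀(2.430) = 3.86 dB

3.86 dB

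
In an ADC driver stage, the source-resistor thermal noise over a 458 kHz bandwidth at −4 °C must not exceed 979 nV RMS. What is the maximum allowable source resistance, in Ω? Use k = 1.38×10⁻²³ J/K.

T = −4 °C + 273.15 = 269.15 K
Johnson–Nyquist: V_n = √(4kTRB) ⇒ R = V_n² / (4kTB)
4kTB = 4 × 1.38×10⁻²³ × 269.15 × 4.58×10⁵ = 6.80×10⁻¹⁵
R = (9.79×10⁻⁷)² / 6.80×10⁻¹⁵ = 1.41×10² Ω = 141 Ω

141 Ω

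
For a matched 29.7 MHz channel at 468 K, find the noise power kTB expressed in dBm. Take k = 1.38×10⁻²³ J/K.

−97.2 dBm

P_n = kTB = 1.38×10⁻²³ × 468 × 2.97×10⁷ = 1.92×10⁻¹³ W
In dBm: 10 log₁₀(1.92×10⁻¹³ / 10⁻³) = −97.2 dBm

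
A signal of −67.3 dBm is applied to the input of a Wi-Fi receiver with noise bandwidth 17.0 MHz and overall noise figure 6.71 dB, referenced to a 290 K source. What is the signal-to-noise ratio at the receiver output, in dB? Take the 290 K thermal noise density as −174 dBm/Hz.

Noise floor: N = −174 + 10 log₁₀(B) + NF
10 log₁₀(1.70×10⁷) = 72.3 dB
N = −174 + 72.3 + 6.71 = −94.99 dBm
SNR = P_sig − N = −67.3 − (−94.99) = 27.69 dB → 27.7 dB

27.7 dB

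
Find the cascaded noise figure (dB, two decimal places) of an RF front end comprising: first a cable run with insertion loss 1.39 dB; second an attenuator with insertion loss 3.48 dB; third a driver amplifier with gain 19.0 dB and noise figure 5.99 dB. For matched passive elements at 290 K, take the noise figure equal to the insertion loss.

Convert to linear (a loss of L dB is a gain of −L dB): F_i = 10^(NF_i/10), G_i = 10^(G_i,dB/10)
  Stage 1: F_1 = 10^(1.39/10) = 1.377, G_1 = 10^(−1.39/10) = 0.7261
  Stage 2: F_2 = 10^(3.48/10) = 2.228, G_2 = 10^(−3.48/10) = 0.4487
  Stage 3: F_3 = 10^(5.99/10) = 3.972, G_3 = 10^(19.0/10) = 79.43
Friis cascade:
  F = 1.377 + (2.228 − 1)/0.7261 + (3.972 − 1)/0.3258 = 12.19
NF = 10 log₁₀(12.19) = 10.86 dB

10.86 dB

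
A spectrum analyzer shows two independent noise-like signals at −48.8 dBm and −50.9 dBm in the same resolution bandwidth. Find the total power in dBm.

Convert to linear, add, convert back:
P₁ = 1.32×10⁻⁸ W, P₂ = 8.13×10⁻⁹ W
P_tot = 2.13×10⁻⁸ W → 10 log₁₀(P_tot / 10⁻³) = −46.7 dBm

−46.7 dBm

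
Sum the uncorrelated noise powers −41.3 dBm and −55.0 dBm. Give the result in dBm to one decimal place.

Convert to linear, add, convert back:
P₁ = 7.41×10⁻⁸ W, P₂ = 3.16×10⁻⁹ W
P_tot = 7.73×10⁻⁸ W → 10 log₁₀(P_tot / 10⁻³) = −41.1 dBm

−41.1 dBm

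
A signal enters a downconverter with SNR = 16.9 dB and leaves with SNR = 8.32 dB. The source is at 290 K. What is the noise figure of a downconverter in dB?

NF (dB) = SNR_in(dB) − SNR_out(dB) when the source is at T₀
NF = 16.9 − 8.32 = 8.58 dB

8.58 dB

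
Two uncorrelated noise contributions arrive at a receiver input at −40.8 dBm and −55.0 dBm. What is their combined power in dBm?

−40.6 dBm

Convert to linear, add, convert back:
P₁ = 8.32×10⁻⁸ W, P₂ = 3.16×10⁻⁹ W
P_tot = 8.63×10⁻⁸ W → 10 log₁₀(P_tot / 10⁻³) = −40.6 dBm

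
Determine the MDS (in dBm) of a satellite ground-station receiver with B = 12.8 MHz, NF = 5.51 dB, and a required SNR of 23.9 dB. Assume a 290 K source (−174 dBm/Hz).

−73.5 dBm

Sensitivity = −174 + 10 log₁₀(B) + NF + SNR_min
= −174 + 71.07 + 5.51 + 23.9
= −73.52 dBm → −73.5 dBm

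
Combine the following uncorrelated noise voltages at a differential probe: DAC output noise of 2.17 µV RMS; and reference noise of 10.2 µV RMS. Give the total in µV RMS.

10.4 µV

Uncorrelated sources add in power (mean-square): V_tot = √(ΣV_i²)
V_tot = √[(2.17×10⁻⁶)² + (1.02×10⁻⁵)²] = 1.04×10⁻⁵ V = 10.4 µV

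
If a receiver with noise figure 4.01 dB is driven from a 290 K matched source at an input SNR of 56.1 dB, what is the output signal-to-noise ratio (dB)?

By definition F = SNR_in/SNR_out, so in dB: SNR_out = SNR_in − NF
SNR_out = 56.1 − 4.01 = 52.09 dB

52.09 dB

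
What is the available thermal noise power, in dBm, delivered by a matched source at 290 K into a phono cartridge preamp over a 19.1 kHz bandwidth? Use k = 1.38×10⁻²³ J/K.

P_n = kTB = 1.38×10⁻²³ × 290 × 1.91×10⁴ = 7.64×10⁻¹⁷ W
In dBm: 10 log₁₀(7.64×10⁻¹⁷ / 10⁻³) = −131.2 dBm

−131.2 dBm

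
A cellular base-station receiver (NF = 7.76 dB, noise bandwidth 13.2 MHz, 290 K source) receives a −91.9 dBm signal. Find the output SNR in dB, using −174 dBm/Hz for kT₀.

3.1 dB

Noise floor: N = −174 + 10 log₁₀(B) + NF
10 log₁₀(1.32×10⁷) = 71.21 dB
N = −174 + 71.21 + 7.76 = −95.03 dBm
SNR = P_sig − N = −91.9 − (−95.03) = 3.13 dB → 3.1 dB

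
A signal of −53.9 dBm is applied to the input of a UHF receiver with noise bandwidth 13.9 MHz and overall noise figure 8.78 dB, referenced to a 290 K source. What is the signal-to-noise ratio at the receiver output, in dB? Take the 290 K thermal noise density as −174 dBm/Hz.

Noise floor: N = −174 + 10 log₁₀(B) + NF
10 log₁₀(1.39×10⁷) = 71.43 dB
N = −174 + 71.43 + 8.78 = −93.79 dBm
SNR = P_sig − N = −53.9 − (−93.79) = 39.89 dB → 39.9 dB

39.9 dB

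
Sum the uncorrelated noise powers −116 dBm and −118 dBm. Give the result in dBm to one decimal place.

Convert to linear, add, convert back:
P₁ = 2.51×10⁻¹⁵ W, P₂ = 1.58×10⁻¹⁵ W
P_tot = 4.10×10⁻¹⁵ W → 10 log₁₀(P_tot / 10⁻³) = −113.9 dBm

−113.9 dBm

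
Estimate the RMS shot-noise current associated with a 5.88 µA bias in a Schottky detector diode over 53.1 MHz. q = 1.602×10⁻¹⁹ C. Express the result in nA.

I_n = √(2qI·B)
2qI·B = 2 × 1.602×10⁻¹⁹ × 5.88×10⁻⁶ × 5.31×10⁷ = 1.00×10⁻¹⁶ A²
I_n = √(1.00×10⁻¹⁶) = 1.00×10⁻⁸ A = 10.0 nA

10.0 nA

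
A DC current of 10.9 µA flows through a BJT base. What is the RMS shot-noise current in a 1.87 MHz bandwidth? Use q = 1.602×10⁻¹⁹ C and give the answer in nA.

I_n = √(2qI·B)
2qI·B = 2 × 1.602×10⁻¹⁹ × 1.09×10⁻⁵ × 1.87×10⁶ = 6.53×10⁻¹⁸ A²
I_n = √(6.53×10⁻¹⁸) = 2.56×10⁻⁹ A = 2.56 nA

2.56 nA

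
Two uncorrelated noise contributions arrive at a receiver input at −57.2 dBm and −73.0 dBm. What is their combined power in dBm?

Convert to linear, add, convert back:
P₁ = 1.91×10⁻⁹ W, P₂ = 5.01×10⁻¹¹ W
P_tot = 1.96×10⁻⁹ W → 10 log₁₀(P_tot / 10⁻³) = −57.1 dBm

−57.1 dBm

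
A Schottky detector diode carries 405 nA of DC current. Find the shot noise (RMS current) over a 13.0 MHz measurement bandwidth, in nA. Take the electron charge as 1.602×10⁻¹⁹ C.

1.30 nA

I_n = √(2qI·B)
2qI·B = 2 × 1.602×10⁻¹⁹ × 4.05×10⁻⁷ × 1.30×10⁷ = 1.69×10⁻¹⁸ A²
I_n = √(1.69×10⁻¹⁸) = 1.30×10⁻⁹ A = 1.30 nA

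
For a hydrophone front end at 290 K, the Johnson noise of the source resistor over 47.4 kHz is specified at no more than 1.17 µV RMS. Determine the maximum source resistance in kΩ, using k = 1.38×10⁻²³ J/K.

1.80 kΩ

Johnson–Nyquist: V_n = √(4kTRB) ⇒ R = V_n² / (4kTB)
4kTB = 4 × 1.38×10⁻²³ × 290 × 4.74×10⁴ = 7.59×10⁻¹⁶
R = (1.17×10⁻⁶)² / 7.59×10⁻¹⁶ = 1.80×10³ Ω = 1.80 kΩ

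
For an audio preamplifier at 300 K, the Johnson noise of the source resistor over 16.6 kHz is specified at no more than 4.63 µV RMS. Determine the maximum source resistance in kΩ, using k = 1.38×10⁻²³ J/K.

Johnson–Nyquist: V_n = √(4kTRB) ⇒ R = V_n² / (4kTB)
4kTB = 4 × 1.38×10⁻²³ × 300 × 1.66×10⁴ = 2.75×10⁻¹⁶
R = (4.63×10⁻⁶)² / 2.75×10⁻¹⁶ = 7.80×10⁴ Ω = 78.0 kΩ

78.0 kΩ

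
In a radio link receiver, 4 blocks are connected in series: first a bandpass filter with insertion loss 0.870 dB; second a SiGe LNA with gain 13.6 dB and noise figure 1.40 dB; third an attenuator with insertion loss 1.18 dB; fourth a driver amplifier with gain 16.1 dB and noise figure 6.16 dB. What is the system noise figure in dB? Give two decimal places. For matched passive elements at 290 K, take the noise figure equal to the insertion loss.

Convert to linear (a loss of L dB is a gain of −L dB): F_i = 10^(NF_i/10), G_i = 10^(G_i,dB/10)
  Stage 1: F_1 = 10^(0.870/10) = 1.222, G_1 = 10^(−0.870/10) = 0.8185
  Stage 2: F_2 = 10^(1.40/10) = 1.380, G_2 = 10^(13.6/10) = 22.91
  Stage 3: F_3 = 10^(1.18/10) = 1.312, G_3 = 10^(−1.18/10) = 0.7621
  Stage 4: F_4 = 10^(6.16/10) = 4.130, G_4 = 10^(16.1/10) = 40.74
Friis cascade:
  F = 1.222 + (1.380 − 1)/0.8185 + (1.312 − 1)/18.75 + (4.130 − 1)/14.29 = 1.922
NF = 10 log₁₀(1.922) = 2.84 dB

2.84 dB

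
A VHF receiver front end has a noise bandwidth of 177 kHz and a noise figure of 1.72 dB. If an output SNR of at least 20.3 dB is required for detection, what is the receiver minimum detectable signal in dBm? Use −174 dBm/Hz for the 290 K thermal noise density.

−99.5 dBm

Sensitivity = −174 + 10 log₁₀(B) + NF + SNR_min
= −174 + 52.48 + 1.72 + 20.3
= −99.50 dBm → −99.5 dBm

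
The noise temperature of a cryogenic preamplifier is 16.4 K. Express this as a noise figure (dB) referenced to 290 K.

F = 1 + T_e/T₀ = 1 + 16.4/290 = 1.05655
NF = 10 log₁₀(1.05655) = 0.239 dB

0.239 dB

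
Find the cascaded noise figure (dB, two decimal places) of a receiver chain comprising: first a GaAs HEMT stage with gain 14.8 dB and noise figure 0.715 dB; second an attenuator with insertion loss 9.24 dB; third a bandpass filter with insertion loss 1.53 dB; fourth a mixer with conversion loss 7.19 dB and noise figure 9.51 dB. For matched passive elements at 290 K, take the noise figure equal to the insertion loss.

6.70 dB

Convert to linear (a loss of L dB is a gain of −L dB): F_i = 10^(NF_i/10), G_i = 10^(G_i,dB/10)
  Stage 1: F_1 = 10^(0.715/10) = 1.179, G_1 = 10^(14.8/10) = 30.20
  Stage 2: F_2 = 10^(9.24/10) = 8.395, G_2 = 10^(−9.24/10) = 0.1191
  Stage 3: F_3 = 10^(1.53/10) = 1.422, G_3 = 10^(−1.53/10) = 0.7031
  Stage 4: F_4 = 10^(9.51/10) = 8.933, G_4 = 10^(−7.19/10) = 0.1910
Friis cascade:
  F = 1.179 + (8.395 − 1)/30.20 + (1.422 − 1)/3.597 + (8.933 − 1)/2.529 = 4.678
NF = 10 log₁₀(4.678) = 6.70 dB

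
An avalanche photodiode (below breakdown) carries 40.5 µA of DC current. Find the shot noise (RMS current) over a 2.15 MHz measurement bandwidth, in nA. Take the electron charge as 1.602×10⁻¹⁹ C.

5.28 nA

I_n = √(2qI·B)
2qI·B = 2 × 1.602×10⁻¹⁹ × 4.05×10⁻⁵ × 2.15×10⁶ = 2.79×10⁻¹⁷ A²
I_n = √(2.79×10⁻¹⁷) = 5.28×10⁻⁹ A = 5.28 nA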